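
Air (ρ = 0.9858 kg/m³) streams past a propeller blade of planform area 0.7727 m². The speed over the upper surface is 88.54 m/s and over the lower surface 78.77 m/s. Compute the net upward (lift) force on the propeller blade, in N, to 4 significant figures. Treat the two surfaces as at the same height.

622.6 N

From P + ½ρv² = const at equal height, P_low − P_up = ½ρ(v_up² − v_low²).
ΔP = ½·0.9858·(88.54² − 78.77²) = 805.7 Pa.
Lift = ΔP · A = 805.7 × 0.7727 = 622.6 N.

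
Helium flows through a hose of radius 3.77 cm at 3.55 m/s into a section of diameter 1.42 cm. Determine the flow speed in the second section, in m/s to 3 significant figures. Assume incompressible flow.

The volume flow rate is constant, so v₂ = (A₁/A₂)v₁ = (44.7/1.58)·3.55 = 100 m/s.

v₂ = 100 m/s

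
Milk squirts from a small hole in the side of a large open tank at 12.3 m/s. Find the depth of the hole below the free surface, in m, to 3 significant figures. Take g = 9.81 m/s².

h ≈ 7.71 m

Torricelli: v = √(2gh), so h = v²/(2g).
h = 12.3²/(2·9.81) = 151/19.62 = 7.71 m.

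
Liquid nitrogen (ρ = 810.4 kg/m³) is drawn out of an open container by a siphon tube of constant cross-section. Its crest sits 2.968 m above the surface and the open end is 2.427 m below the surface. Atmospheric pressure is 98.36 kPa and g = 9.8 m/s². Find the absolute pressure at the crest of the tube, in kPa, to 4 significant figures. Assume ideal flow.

55.51 kPa

The outlet speed comes from Torricelli: v = √(2g·2.427) = 6.897 m/s.
Continuity keeps v the same throughout the tube; from surface to crest, P_atm + 0 = P_top + ½ρv² + ρg·h_top.
P_top = 98360 − ½·810.4·6.897² − 810.4·9.8·2.968 = 55510 Pa.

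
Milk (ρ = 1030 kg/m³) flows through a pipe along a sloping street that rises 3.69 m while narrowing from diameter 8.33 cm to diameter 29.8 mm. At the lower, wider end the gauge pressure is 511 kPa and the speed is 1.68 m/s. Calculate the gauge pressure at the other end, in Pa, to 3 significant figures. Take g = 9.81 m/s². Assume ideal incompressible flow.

386000 Pa

By continuity, v₂ = v₁·A₁/A₂ = 1.68·(54.5/6.97) = 13.1 m/s.
Bernoulli: P₁ + ½ρv₁² + ρg h₁ = P₂ + ½ρv₂² + ρg h₂, so P₂ = P₁ + ½ρ(v₁² − v₂²) − ρg(h₂ − h₁).
P₂ = 511000 + ½·1030·(1.68² − 13.1²) − 1030·9.81·(+3.69) = 511000 + (-87300) − (37300) = 386000 Pa.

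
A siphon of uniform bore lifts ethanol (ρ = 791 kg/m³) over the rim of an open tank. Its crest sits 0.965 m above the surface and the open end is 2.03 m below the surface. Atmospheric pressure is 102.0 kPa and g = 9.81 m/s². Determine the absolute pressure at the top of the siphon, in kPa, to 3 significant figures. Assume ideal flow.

P_top = 78.8 kPa

The outlet speed comes from Torricelli: v = √(2g·2.03) = 6.31 m/s.
Continuity keeps v the same throughout the tube; from surface to crest, P_atm + 0 = P_top + ½ρv² + ρg·h_top.
P_top = 102000 − ½·791·6.31² − 791·9.81·0.965 = 78800 Pa.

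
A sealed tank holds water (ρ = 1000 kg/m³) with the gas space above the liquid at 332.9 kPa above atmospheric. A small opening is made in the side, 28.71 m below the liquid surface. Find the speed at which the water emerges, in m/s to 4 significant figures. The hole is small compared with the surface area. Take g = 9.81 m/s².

Take point 1 at the surface (v₁ ≈ 0) and point 2 at the hole (at atmospheric pressure). Bernoulli: P₁ + ρg h = P_atm + ½ρv₂².
With P₁ − P_atm = 332900 Pa, v₂ = √(2gh + 2ΔP/ρ) = √(2·9.81·28.71 + 2·332900/1000) = 35.06 m/s.

v ≈ 35.06 m/s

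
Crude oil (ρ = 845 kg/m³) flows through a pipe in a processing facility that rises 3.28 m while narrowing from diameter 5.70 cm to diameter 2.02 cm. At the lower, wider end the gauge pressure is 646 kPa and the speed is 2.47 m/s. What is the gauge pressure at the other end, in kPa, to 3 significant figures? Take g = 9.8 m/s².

The volume flow rate is constant, so v₂ = (A₁/A₂)v₁ = (25.5/3.20)·2.47 = 19.7 m/s.
Bernoulli: P₁ + ½ρv₁² + ρg h₁ = P₂ + ½ρv₂² + ρg h₂, so P₂ = P₁ + ½ρ(v₁² − v₂²) − ρg(h₂ − h₁).
P₂ = 646000 + ½·845·(2.47² − 19.7²) − 845·9.8·(+3.28) = 646000 + (-161000) − (27200) = 458000 Pa.

458 kPa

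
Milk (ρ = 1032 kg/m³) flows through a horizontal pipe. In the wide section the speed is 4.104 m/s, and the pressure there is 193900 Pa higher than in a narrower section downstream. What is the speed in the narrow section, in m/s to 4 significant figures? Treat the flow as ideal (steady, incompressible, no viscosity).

v₂ ≈ 19.81 m/s

Along the level pipe P + ½ρv² is conserved, hence v₂² = v₁² + 2(P₁ − P₂)/ρ.
v₂ = √(4.104² + 2·193900/1032) = √(16.84 + 375.8) = 19.81 m/s.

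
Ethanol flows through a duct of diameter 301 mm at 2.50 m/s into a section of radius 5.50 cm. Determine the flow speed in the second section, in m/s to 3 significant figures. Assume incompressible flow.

The volume flow rate is constant, so v₂ = (A₁/A₂)v₁ = (712/95.0)·2.50 = 18.7 m/s.

v₂ = 18.7 m/s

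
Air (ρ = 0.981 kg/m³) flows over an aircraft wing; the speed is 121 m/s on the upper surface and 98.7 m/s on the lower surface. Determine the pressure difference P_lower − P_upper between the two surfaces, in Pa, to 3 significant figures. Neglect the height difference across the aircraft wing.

Bernoulli (same height): P_lower − P_upper = ½ρ(v_upper² − v_lower²).
ΔP = ½·0.981·(121² − 98.7²) = 2400 Pa.

ΔP = 2400 Pa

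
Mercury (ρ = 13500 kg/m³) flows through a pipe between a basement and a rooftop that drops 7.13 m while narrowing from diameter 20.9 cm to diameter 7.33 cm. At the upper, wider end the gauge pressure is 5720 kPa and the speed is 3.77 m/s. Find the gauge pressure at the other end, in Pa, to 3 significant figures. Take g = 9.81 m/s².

P₂ = 419000 Pa

By continuity, v₂ = v₁·A₁/A₂ = 3.77·(343/42.2) = 30.6 m/s.
Applying Bernoulli between the two ends and solving for P₂: P₂ = P₁ + ½ρ(v₁² − v₂²) − ρgΔh.
P₂ = 5720000 + ½·13500·(3.77² − 30.6²) − 13500·9.81·(−7.13) = 5720000 + (-6250000) − (-944000) = 419000 Pa.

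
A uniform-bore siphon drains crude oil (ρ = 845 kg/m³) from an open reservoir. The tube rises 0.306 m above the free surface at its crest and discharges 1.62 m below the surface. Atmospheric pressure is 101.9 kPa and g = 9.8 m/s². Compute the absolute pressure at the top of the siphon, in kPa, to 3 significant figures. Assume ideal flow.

The outlet speed comes from Torricelli: v = √(2g·1.62) = 5.63 m/s.
The bore is uniform, so the speed at the crest is the same v. Bernoulli surface→crest: P_atm = P_top + ½ρv² + ρg·h_top.
P_top = 101900 − ½·845·5.63² − 845·9.8·0.306 = 86000 Pa.

P_top ≈ 86.0 kPa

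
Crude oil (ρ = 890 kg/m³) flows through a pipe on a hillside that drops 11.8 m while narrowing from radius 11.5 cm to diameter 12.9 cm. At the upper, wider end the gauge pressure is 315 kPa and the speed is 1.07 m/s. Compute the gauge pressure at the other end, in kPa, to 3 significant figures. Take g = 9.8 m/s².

By continuity, v₂ = v₁·A₁/A₂ = 1.07·(415/131) = 3.40 m/s.
Bernoulli: P₁ + ½ρv₁² + ρg h₁ = P₂ + ½ρv₂² + ρg h₂, so P₂ = P₁ + ½ρ(v₁² − v₂²) − ρg(h₂ − h₁).
P₂ = 315000 + ½·890·(1.07² − 3.40²) − 890·9.8·(−11.8) = 315000 + (-4640) − (-103000) = 413000 Pa.

413 kPa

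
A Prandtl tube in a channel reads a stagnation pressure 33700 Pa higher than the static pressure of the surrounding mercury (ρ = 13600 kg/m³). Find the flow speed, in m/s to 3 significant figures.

v = 2.23 m/s

The dynamic pressure equals the rise in static pressure at the stagnation point: ΔP = ½ρv².
v = √(2ΔP/ρ) = √(2·33700/13600) = 2.23 m/s.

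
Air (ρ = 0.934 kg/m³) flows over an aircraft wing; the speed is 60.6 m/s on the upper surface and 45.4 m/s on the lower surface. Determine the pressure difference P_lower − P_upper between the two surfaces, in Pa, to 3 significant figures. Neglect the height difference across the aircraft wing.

The pressure is lower where the speed is higher: ΔP = ½ρ(v_up² − v_low²).
ΔP = ½·0.934·(60.6² − 45.4²) = 752 Pa.

ΔP ≈ 752 Pa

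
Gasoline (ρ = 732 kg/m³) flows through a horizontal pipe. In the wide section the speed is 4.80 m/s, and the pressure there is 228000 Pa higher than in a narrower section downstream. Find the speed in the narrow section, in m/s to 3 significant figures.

v₂ = 25.4 m/s

Along the level pipe P + ½ρv² is conserved, hence v₂² = v₁² + 2(P₁ − P₂)/ρ.
v₂ = √(4.80² + 2·228000/732) = √(23.0 + 623) = 25.4 m/s.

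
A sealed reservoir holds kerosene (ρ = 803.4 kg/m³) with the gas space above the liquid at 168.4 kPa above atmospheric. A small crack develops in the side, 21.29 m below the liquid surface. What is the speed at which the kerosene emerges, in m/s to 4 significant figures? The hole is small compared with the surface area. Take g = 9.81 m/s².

Take point 1 at the surface (v₁ ≈ 0) and point 2 at the hole (at atmospheric pressure). Bernoulli: P₁ + ρg h = P_atm + ½ρv₂².
With P₁ − P_atm = 168400 Pa, v₂ = √(2gh + 2ΔP/ρ) = √(2·9.81·21.29 + 2·168400/803.4) = 28.93 m/s.

v ≈ 28.93 m/s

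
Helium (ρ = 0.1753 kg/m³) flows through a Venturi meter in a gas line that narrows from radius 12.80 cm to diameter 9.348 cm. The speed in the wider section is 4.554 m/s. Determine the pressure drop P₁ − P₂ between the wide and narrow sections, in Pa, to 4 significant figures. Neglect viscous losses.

Continuity gives A₁v₁ = A₂v₂, so v₂ = (514.7 cm²)/(68.63 cm²) × 4.554 m/s = 34.15 m/s.
Along the horizontal streamline, P + ½ρv² is constant.
P₁ − P₂ = ½·0.1753·(34.15² − 4.554²) = ½·0.1753·1146 = 100.4 Pa.

ΔP ≈ 100.4 Pa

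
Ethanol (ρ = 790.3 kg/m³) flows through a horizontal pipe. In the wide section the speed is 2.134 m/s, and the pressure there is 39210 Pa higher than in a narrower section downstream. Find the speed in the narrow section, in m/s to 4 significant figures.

Horizontal Bernoulli: P₁ + ½ρv₁² = P₂ + ½ρv₂², so v₂² = v₁² + 2(P₁ − P₂)/ρ.
v₂ = √(2.134² + 2·39210/790.3) = √(4.554 + 99.23) = 10.19 m/s.

v₂ ≈ 10.19 m/s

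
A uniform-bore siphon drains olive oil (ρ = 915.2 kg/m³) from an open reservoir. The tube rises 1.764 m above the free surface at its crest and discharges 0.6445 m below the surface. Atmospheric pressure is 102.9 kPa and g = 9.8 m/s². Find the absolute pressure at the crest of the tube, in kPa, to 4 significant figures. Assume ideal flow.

P_top = 81.30 kPa

Bernoulli surface→outlet gives ½v² = g·h_out, so v = √(2·9.8·0.6445) = 3.554 m/s.
With constant cross-section the crest speed equals v; applying Bernoulli from the surface up to the crest, P_top = P_atm − ½ρv² − ρg·h_top.
P_top = 102900 − ½·915.2·3.554² − 915.2·9.8·1.764 = 81300 Pa.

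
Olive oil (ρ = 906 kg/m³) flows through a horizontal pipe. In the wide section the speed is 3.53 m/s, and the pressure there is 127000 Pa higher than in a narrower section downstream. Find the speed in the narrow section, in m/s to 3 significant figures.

Horizontal Bernoulli: P₁ + ½ρv₁² = P₂ + ½ρv₂², so v₂² = v₁² + 2(P₁ − P₂)/ρ.
v₂ = √(3.53² + 2·127000/906) = √(12.5 + 280) = 17.1 m/s.

17.1 m/s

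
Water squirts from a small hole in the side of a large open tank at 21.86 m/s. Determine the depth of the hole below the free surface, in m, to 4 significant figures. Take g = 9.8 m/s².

Torricelli: v = √(2gh), so h = v²/(2g).
h = 21.86²/(2·9.8) = 477.9/19.60 = 24.38 m.

24.38 m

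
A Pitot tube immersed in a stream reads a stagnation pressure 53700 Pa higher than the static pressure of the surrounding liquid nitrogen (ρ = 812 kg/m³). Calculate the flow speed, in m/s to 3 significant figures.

v = 11.5 m/s

At the stagnation point the flow is brought to rest, so Bernoulli gives P_stag − P_static = ½ρv².
v = √(2ΔP/ρ) = √(2·53700/812) = 11.5 m/s.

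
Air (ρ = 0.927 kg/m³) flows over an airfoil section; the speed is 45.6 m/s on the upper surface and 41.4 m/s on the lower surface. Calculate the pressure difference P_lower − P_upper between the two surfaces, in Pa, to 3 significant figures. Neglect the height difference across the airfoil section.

With negligible Δh, P + ½ρv² is constant, so P_low − P_up = ½ρ(v_up² − v_low²).
ΔP = ½·0.927·(45.6² − 41.4²) = 169 Pa.

ΔP ≈ 169 Pa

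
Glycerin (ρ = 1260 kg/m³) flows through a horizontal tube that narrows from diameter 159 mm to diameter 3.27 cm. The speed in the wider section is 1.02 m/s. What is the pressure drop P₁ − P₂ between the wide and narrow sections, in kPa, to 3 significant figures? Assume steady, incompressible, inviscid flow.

ΔP ≈ 366 kPa

Continuity gives A₁v₁ = A₂v₂, so v₂ = (199 cm²)/(8.40 cm²) × 1.02 m/s = 24.1 m/s.
Along the horizontal streamline, P + ½ρv² is constant.
P₁ − P₂ = ½·1260·(24.1² − 1.02²) = ½·1260·581 = 366000 Pa.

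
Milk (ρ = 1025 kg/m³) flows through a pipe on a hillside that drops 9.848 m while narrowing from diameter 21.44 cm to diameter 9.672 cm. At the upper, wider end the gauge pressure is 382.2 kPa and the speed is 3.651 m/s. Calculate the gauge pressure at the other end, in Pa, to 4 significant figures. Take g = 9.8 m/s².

The volume flow rate is constant, so v₂ = (A₁/A₂)v₁ = (361.0/73.47)·3.651 = 17.94 m/s.
Energy conservation along the streamline gives P₂ = P₁ − ½ρ(v₂² − v₁²) − ρg(h₂ − h₁).
P₂ = 382200 + ½·1025·(3.651² − 17.94²) − 1025·9.8·(−9.848) = 382200 + (-158100) − (-98920) = 323000 Pa.

323000 Pa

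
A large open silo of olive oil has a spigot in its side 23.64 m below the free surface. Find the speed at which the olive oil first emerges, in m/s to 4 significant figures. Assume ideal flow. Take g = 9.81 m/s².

With the surface at rest and both surface and jet at atmospheric pressure, Bernoulli gives ρg h = ½ρv², so v = √(2gh) = √(2·9.81·23.64) = 21.54 m/s.

v = 21.54 m/s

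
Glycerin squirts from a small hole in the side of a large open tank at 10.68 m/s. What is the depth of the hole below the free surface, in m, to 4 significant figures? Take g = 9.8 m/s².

For a small hole in a large open tank, ½v² = gh, giving h = v²/(2g).
h = 10.68²/(2·9.8) = 114.1/19.60 = 5.820 m.

h ≈ 5.820 m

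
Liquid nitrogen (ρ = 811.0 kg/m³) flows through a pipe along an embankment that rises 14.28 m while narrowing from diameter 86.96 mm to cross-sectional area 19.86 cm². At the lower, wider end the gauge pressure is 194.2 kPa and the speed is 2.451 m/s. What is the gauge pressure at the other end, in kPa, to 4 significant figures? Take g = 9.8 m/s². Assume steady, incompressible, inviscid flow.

P₂ ≈ 61.36 kPa

The volume flow rate is constant, so v₂ = (A₁/A₂)v₁ = (59.39/19.86)·2.451 = 7.330 m/s.
Energy conservation along the streamline gives P₂ = P₁ − ½ρ(v₂² − v₁²) − ρg(h₂ − h₁).
P₂ = 194200 + ½·811.0·(2.451² − 7.330²) − 811.0·9.8·(+14.28) = 194200 + (-19350) − (113500) = 61360 Pa.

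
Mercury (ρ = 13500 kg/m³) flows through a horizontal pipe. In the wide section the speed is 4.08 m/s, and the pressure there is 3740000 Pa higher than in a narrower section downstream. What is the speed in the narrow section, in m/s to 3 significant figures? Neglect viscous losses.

v₂ ≈ 23.9 m/s

Horizontal Bernoulli: P₁ + ½ρv₁² = P₂ + ½ρv₂², so v₂² = v₁² + 2(P₁ − P₂)/ρ.
v₂ = √(4.08² + 2·3740000/13500) = √(16.6 + 554) = 23.9 m/s.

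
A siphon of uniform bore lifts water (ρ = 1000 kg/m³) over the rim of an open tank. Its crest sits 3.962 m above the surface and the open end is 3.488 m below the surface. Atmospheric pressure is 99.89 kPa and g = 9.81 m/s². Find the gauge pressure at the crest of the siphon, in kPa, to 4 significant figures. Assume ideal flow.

-73.08 kPa

From the surface to the outlet (both open to atmosphere, surface at rest): v = √(2g·h_out) = √(2·9.81·3.488) = 8.273 m/s.
With constant cross-section the crest speed equals v; applying Bernoulli from the surface up to the crest, P_top = P_atm − ½ρv² − ρg·h_top.
P_top = 99890 − ½·1000·8.273² − 1000·9.81·3.962 = 26810 Pa. So P_gauge = P_top − P_atm = -73080 Pa.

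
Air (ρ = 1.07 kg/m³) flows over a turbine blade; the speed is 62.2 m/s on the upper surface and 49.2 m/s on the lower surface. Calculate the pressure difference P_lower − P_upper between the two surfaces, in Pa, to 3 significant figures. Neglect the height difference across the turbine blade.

775 Pa

With negligible Δh, P + ½ρv² is constant, so P_low − P_up = ½ρ(v_up² − v_low²).
ΔP = ½·1.07·(62.2² − 49.2²) = 775 Pa.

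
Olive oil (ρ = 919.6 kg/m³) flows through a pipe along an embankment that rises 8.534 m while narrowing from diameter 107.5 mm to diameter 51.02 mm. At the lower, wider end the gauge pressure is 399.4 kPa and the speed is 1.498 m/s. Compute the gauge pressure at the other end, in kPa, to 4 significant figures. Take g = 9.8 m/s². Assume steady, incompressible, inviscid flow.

Continuity gives A₁v₁ = A₂v₂, so v₂ = (90.76 cm²)/(20.44 cm²) × 1.498 m/s = 6.650 m/s.
Applying Bernoulli between the two ends and solving for P₂: P₂ = P₁ + ½ρ(v₁² − v₂²) − ρgΔh.
P₂ = 399400 + ½·919.6·(1.498² − 6.650²) − 919.6·9.8·(+8.534) = 399400 + (-19300) − (76910) = 303200 Pa.

P₂ ≈ 303.2 kPa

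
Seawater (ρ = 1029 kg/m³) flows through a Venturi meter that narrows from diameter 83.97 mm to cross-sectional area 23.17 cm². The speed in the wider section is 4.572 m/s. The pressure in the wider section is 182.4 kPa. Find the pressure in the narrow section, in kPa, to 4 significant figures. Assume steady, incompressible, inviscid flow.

P₂ ≈ 131.7 kPa

The volume flow rate is constant, so v₂ = (A₁/A₂)v₁ = (55.38/23.17)·4.572 = 10.93 m/s.
Bernoulli (h₁ = h₂): P₁ − P₂ = ½ρ(v₂² − v₁²).
P₂ = P₁ − ½ρ(v₂² − v₁²) = 182400 − ½·1029·(10.93² − 4.572²) = 182400 − 50680 = 131700 Pa.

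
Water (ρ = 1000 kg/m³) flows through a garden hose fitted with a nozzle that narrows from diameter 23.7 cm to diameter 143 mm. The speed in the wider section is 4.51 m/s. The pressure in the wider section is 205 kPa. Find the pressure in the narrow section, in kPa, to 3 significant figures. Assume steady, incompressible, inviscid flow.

The volume flow rate is constant, so v₂ = (A₁/A₂)v₁ = (441/161)·4.51 = 12.4 m/s.
Bernoulli (h₁ = h₂): P₁ − P₂ = ½ρ(v₂² − v₁²).
P₂ = P₁ − ½ρ(v₂² − v₁²) = 205000 − ½·1000·(12.4² − 4.51²) = 205000 − 66600 = 138000 Pa.

P₂ ≈ 138 kPa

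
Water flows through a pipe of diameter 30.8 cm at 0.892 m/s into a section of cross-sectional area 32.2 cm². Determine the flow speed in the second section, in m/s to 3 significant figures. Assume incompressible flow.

Mass conservation (A₁v₁ = A₂v₂) gives v₂ = 0.892 × 745/32.2 = 20.6 m/s.

20.6 m/s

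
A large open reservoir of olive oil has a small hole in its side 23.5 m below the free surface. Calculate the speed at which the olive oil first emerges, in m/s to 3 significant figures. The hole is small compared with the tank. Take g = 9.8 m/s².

v ≈ 21.5 m/s

The surface is effectively still and both ends are open, so ½v² = gh and v = √(2·9.8·23.5) = 21.5 m/s.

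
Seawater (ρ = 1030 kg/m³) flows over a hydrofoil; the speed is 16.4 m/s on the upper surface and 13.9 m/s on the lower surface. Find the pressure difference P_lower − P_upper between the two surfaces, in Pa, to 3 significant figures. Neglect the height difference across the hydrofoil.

Bernoulli (same height): P_lower − P_upper = ½ρ(v_upper² − v_lower²).
ΔP = ½·1030·(16.4² − 13.9²) = 39000 Pa.

ΔP = 39000 Pa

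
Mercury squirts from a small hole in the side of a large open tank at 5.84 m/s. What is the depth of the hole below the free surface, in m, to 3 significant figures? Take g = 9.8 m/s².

For a small hole in a large open tank, ½v² = gh, giving h = v²/(2g).
h = 5.84²/(2·9.8) = 34.1/19.60 = 1.74 m.

h = 1.74 m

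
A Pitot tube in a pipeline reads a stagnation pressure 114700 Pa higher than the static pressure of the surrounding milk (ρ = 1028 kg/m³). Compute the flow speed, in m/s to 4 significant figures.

Bernoulli between the free stream and the stagnation point: ½ρv² = P_stag − P_static.
v = √(2ΔP/ρ) = √(2·114700/1028) = 14.94 m/s.

v ≈ 14.94 m/s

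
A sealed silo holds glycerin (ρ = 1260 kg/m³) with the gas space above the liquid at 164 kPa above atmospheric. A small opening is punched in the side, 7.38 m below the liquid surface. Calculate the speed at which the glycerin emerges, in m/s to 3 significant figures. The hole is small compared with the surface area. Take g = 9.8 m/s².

v ≈ 20.1 m/s

Take point 1 at the surface (v₁ ≈ 0) and point 2 at the hole (at atmospheric pressure). Bernoulli: P₁ + ρg h = P_atm + ½ρv₂².
With P₁ − P_atm = 164000 Pa, v₂ = √(2gh + 2ΔP/ρ) = √(2·9.8·7.38 + 2·164000/1260) = 20.1 m/s.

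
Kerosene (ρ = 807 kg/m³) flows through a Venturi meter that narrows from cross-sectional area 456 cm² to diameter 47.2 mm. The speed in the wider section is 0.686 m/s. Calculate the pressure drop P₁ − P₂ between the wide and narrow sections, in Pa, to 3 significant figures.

Mass conservation (A₁v₁ = A₂v₂) gives v₂ = 0.686 × 456/17.5 = 17.9 m/s.
The pipe is horizontal, so Bernoulli reduces to P₁ + ½ρv₁² = P₂ + ½ρv₂².
P₁ − P₂ = ½·807·(17.9² − 0.686²) = ½·807·319 = 129000 Pa.

ΔP ≈ 129000 Pa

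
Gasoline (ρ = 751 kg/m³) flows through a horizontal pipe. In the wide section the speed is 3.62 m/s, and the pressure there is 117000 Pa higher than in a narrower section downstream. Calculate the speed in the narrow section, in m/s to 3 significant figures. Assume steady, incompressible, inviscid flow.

Along the level pipe P + ½ρv² is conserved, hence v₂² = v₁² + 2(P₁ − P₂)/ρ.
v₂ = √(3.62² + 2·117000/751) = √(13.1 + 312) = 18.0 m/s.

18.0 m/s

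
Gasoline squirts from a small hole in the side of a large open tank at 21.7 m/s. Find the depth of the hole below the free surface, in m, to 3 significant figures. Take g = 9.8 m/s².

Inverting v = √(2gh) gives h = v² / 2g.
h = 21.7²/(2·9.8) = 471/19.60 = 24.0 m.

24.0 m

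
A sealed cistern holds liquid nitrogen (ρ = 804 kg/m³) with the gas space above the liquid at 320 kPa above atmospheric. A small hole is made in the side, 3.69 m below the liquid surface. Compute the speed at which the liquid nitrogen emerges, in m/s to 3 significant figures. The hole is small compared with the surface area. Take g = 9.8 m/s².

v = 29.5 m/s

Take point 1 at the surface (v₁ ≈ 0) and point 2 at the hole (at atmospheric pressure). Bernoulli: P₁ + ρg h = P_atm + ½ρv₂².
With P₁ − P_atm = 320000 Pa, v₂ = √(2gh + 2ΔP/ρ) = √(2·9.8·3.69 + 2·320000/804) = 29.5 m/s.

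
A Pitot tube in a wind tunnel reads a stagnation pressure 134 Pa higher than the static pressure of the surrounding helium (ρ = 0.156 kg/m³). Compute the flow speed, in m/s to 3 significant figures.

v ≈ 41.4 m/s

The dynamic pressure equals the rise in static pressure at the stagnation point: ΔP = ½ρv².
v = √(2ΔP/ρ) = √(2·134/0.156) = 41.4 m/s.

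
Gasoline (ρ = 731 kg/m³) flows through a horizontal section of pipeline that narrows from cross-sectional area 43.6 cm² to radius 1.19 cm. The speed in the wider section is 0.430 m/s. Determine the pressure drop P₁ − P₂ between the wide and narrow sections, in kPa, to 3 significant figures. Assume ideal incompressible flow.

ΔP ≈ 6.42 kPa

Continuity gives A₁v₁ = A₂v₂, so v₂ = (43.6 cm²)/(4.45 cm²) × 0.430 m/s = 4.21 m/s.
With no height change, Bernoulli's equation is P₁ + ½ρv₁² = P₂ + ½ρv₂².
P₁ − P₂ = ½·731·(4.21² − 0.430²) = ½·731·17.6 = 6420 Pa.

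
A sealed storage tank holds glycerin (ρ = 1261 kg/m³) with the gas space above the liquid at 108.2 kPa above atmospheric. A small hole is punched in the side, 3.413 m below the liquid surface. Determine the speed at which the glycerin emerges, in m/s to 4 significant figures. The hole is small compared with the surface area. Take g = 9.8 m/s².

v ≈ 15.44 m/s

Take point 1 at the surface (v₁ ≈ 0) and point 2 at the hole (at atmospheric pressure). Bernoulli: P₁ + ρg h = P_atm + ½ρv₂².
With P₁ − P_atm = 108200 Pa, v₂ = √(2gh + 2ΔP/ρ) = √(2·9.8·3.413 + 2·108200/1261) = 15.44 m/s.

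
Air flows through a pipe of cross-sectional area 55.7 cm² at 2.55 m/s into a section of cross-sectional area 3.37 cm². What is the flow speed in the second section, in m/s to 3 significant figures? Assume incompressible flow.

Continuity gives A₁v₁ = A₂v₂, so v₂ = (55.7 cm²)/(3.37 cm²) × 2.55 m/s = 42.1 m/s.

v₂ = 42.1 m/s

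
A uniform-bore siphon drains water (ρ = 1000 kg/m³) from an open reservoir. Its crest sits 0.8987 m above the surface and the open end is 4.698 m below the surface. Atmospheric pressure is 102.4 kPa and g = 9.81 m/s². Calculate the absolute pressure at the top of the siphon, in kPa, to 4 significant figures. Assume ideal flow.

The outlet speed comes from Torricelli: v = √(2g·4.698) = 9.601 m/s.
With constant cross-section the crest speed equals v; applying Bernoulli from the surface up to the crest, P_top = P_atm − ½ρv² − ρg·h_top.
P_top = 102400 − ½·1000·9.601² − 1000·9.81·0.8987 = 47500 Pa.

P_top = 47.50 kPa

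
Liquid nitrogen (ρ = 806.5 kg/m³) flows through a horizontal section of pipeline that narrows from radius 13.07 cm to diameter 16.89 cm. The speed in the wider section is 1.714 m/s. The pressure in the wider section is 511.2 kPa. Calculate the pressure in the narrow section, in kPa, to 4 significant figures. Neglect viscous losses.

Continuity gives A₁v₁ = A₂v₂, so v₂ = (536.7 cm²)/(224.1 cm²) × 1.714 m/s = 4.105 m/s.
The pipe is horizontal, so Bernoulli reduces to P₁ + ½ρv₁² = P₂ + ½ρv₂².
P₂ = P₁ − ½ρ(v₂² − v₁²) = 511200 − ½·806.5·(4.105² − 1.714²) = 511200 − 5612 = 505600 Pa.

P₂ ≈ 505.6 kPa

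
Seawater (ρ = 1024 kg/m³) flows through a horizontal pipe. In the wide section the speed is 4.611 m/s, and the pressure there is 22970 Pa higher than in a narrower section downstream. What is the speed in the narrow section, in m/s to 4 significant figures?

v₂ ≈ 8.132 m/s

With h₁ = h₂, rearranging Bernoulli gives v₂ = √(v₁² + 2ΔP/ρ).
v₂ = √(4.611² + 2·22970/1024) = √(21.26 + 44.86) = 8.132 m/s.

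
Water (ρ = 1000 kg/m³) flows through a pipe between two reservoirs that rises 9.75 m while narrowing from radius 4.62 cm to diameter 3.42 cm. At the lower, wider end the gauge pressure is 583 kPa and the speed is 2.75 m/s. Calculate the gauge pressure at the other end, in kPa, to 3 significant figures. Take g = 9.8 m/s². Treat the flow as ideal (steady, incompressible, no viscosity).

Continuity gives A₁v₁ = A₂v₂, so v₂ = (67.1 cm²)/(9.19 cm²) × 2.75 m/s = 20.1 m/s.
Applying Bernoulli between the two ends and solving for P₂: P₂ = P₁ + ½ρ(v₁² − v₂²) − ρgΔh.
P₂ = 583000 + ½·1000·(2.75² − 20.1²) − 1000·9.8·(+9.75) = 583000 + (-198000) − (95600) = 290000 Pa.

290 kPa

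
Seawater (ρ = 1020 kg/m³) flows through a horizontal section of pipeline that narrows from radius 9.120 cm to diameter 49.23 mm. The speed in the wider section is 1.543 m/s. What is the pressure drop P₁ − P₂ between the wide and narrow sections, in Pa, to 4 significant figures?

Continuity gives A₁v₁ = A₂v₂, so v₂ = (261.3 cm²)/(19.03 cm²) × 1.543 m/s = 21.18 m/s.
Bernoulli (h₁ = h₂): P₁ − P₂ = ½ρ(v₂² − v₁²).
P₁ − P₂ = ½·1020·(21.18² − 1.543²) = ½·1020·446.3 = 227600 Pa.

ΔP ≈ 227600 Pa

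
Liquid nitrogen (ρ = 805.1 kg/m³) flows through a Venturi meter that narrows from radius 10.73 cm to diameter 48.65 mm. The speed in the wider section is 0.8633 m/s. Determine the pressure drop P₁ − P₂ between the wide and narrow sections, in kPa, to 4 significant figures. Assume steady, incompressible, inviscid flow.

Mass conservation (A₁v₁ = A₂v₂) gives v₂ = 0.8633 × 361.7/18.59 = 16.80 m/s.
Bernoulli (h₁ = h₂): P₁ − P₂ = ½ρ(v₂² − v₁²).
P₁ − P₂ = ½·805.1·(16.80² − 0.8633²) = ½·805.1·281.4 = 113300 Pa.

113.3 kPa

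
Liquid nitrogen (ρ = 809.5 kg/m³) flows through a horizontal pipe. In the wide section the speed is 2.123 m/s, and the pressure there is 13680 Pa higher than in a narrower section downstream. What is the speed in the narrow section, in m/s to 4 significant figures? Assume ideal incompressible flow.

With h₁ = h₂, rearranging Bernoulli gives v₂ = √(v₁² + 2ΔP/ρ).
v₂ = √(2.123² + 2·13680/809.5) = √(4.507 + 33.80) = 6.189 m/s.

v₂ ≈ 6.189 m/s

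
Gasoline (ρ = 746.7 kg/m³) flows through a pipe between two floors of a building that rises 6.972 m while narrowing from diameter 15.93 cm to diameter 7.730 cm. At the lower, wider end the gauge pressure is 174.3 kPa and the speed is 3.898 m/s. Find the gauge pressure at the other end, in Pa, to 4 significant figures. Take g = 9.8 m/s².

26640 Pa

Mass conservation (A₁v₁ = A₂v₂) gives v₂ = 3.898 × 199.3/46.93 = 16.55 m/s.
Bernoulli: P₁ + ½ρv₁² + ρg h₁ = P₂ + ½ρv₂² + ρg h₂, so P₂ = P₁ + ½ρ(v₁² − v₂²) − ρg(h₂ − h₁).
P₂ = 174300 + ½·746.7·(3.898² − 16.55²) − 746.7·9.8·(+6.972) = 174300 + (-96640) − (51020) = 26640 Pa.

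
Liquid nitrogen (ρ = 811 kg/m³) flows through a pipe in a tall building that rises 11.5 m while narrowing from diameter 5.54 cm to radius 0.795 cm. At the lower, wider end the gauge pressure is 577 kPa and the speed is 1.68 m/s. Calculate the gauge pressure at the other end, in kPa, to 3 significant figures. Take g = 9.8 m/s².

P₂ ≈ 318 kPa

Continuity gives A₁v₁ = A₂v₂, so v₂ = (24.1 cm²)/(1.99 cm²) × 1.68 m/s = 20.4 m/s.
Bernoulli: P₁ + ½ρv₁² + ρg h₁ = P₂ + ½ρv₂² + ρg h₂, so P₂ = P₁ + ½ρ(v₁² − v₂²) − ρg(h₂ − h₁).
P₂ = 577000 + ½·811·(1.68² − 20.4²) − 811·9.8·(+11.5) = 577000 + (-168000) − (91400) = 318000 Pa.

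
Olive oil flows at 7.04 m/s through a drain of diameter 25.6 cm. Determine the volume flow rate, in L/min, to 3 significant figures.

Q ≈ 21700 L/min

Q = A·v = 0.0515 m² × 7.04 m/s = 0.362 m³/s.
Converting: 0.362 m³/s × 60000 = 21700 L/min.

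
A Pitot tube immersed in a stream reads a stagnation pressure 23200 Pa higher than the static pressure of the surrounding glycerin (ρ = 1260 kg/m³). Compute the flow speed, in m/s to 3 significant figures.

v = 6.07 m/s

Bernoulli between the free stream and the stagnation point: ½ρv² = P_stag − P_static.
v = √(2ΔP/ρ) = √(2·23200/1260) = 6.07 m/s.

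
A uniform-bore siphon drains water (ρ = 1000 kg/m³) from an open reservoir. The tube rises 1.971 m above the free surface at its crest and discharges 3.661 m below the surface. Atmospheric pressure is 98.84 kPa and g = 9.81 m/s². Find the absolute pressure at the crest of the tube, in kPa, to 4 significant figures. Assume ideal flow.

P_top ≈ 43.59 kPa

From the surface to the outlet (both open to atmosphere, surface at rest): v = √(2g·h_out) = √(2·9.81·3.661) = 8.475 m/s.
The bore is uniform, so the speed at the crest is the same v. Bernoulli surface→crest: P_atm = P_top + ½ρv² + ρg·h_top.
P_top = 98840 − ½·1000·8.475² − 1000·9.81·1.971 = 43590 Pa.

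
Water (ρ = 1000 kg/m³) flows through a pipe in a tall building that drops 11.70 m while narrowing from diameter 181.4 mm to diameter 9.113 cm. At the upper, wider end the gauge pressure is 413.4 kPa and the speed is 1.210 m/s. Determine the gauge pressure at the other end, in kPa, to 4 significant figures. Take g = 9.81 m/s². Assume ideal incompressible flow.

By continuity, v₂ = v₁·A₁/A₂ = 1.210·(258.4/65.22) = 4.794 m/s.
Applying Bernoulli between the two ends and solving for P₂: P₂ = P₁ + ½ρ(v₁² − v₂²) − ρgΔh.
P₂ = 413400 + ½·1000·(1.210² − 4.794²) − 1000·9.81·(−11.70) = 413400 + (-10760) − (-114800) = 517400 Pa.

P₂ = 517.4 kPa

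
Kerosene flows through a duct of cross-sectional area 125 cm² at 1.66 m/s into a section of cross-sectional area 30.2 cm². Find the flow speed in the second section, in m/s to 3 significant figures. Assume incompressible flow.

Continuity gives A₁v₁ = A₂v₂, so v₂ = (125 cm²)/(30.2 cm²) × 1.66 m/s = 6.87 m/s.

v₂ ≈ 6.87 m/s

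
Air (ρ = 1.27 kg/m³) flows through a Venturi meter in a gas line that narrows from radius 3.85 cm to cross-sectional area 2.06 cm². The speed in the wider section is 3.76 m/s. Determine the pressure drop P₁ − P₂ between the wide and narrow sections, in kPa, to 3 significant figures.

4.58 kPa

The volume flow rate is constant, so v₂ = (A₁/A₂)v₁ = (46.6/2.06)·3.76 = 85.0 m/s.
With no height change, Bernoulli's equation is P₁ + ½ρv₁² = P₂ + ½ρv₂².
P₁ − P₂ = ½·1.27·(85.0² − 3.76²) = ½·1.27·7210 = 4580 Pa.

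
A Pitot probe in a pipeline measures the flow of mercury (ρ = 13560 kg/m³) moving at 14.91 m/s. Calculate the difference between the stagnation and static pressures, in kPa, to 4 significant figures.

1507 kPa

Bernoulli between the free stream and the stagnation point: ½ρv² = P_stag − P_static.
ΔP = ½·13560·14.91² = 1507000 Pa.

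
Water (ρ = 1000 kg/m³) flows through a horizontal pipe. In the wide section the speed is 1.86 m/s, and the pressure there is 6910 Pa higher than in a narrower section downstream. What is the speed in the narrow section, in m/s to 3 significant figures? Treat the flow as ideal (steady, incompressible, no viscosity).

Horizontal Bernoulli: P₁ + ½ρv₁² = P₂ + ½ρv₂², so v₂² = v₁² + 2(P₁ − P₂)/ρ.
v₂ = √(1.86² + 2·6910/1000) = √(3.46 + 13.8) = 4.16 m/s.

v₂ = 4.16 m/s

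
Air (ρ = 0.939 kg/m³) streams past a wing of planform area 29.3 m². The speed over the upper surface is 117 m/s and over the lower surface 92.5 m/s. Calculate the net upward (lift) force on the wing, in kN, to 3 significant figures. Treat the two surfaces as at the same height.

F = 70.6 kN

With equal heights on the two surfaces, Bernoulli gives P_lower − P_upper = ½ρ(v_upper² − v_lower²).
ΔP = ½·0.939·(117² − 92.5²) = 2410 Pa.
Lift = ΔP · A = 2410 × 29.3 = 70600 N.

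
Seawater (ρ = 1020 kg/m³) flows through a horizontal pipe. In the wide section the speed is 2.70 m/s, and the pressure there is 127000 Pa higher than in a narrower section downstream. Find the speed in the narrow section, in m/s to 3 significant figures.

Along the level pipe P + ½ρv² is conserved, hence v₂² = v₁² + 2(P₁ − P₂)/ρ.
v₂ = √(2.70² + 2·127000/1020) = √(7.29 + 249) = 16.0 m/s.

v₂ ≈ 16.0 m/s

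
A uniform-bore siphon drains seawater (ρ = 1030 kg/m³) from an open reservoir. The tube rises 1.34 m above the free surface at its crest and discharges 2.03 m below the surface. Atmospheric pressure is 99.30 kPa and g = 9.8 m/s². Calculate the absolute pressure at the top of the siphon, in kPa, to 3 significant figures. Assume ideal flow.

The outlet speed comes from Torricelli: v = √(2g·2.03) = 6.31 m/s.
The bore is uniform, so the speed at the crest is the same v. Bernoulli surface→crest: P_atm = P_top + ½ρv² + ρg·h_top.
P_top = 99300 − ½·1030·6.31² − 1030·9.8·1.34 = 65300 Pa.

65.3 kPa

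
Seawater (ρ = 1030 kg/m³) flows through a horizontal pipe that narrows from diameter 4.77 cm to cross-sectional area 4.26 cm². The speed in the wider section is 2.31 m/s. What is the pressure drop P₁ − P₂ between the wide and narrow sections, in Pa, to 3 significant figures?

The volume flow rate is constant, so v₂ = (A₁/A₂)v₁ = (17.9/4.26)·2.31 = 9.69 m/s.
Along the horizontal streamline, P + ½ρv² is constant.
P₁ − P₂ = ½·1030·(9.69² − 2.31²) = ½·1030·88.6 = 45600 Pa.

45600 Pa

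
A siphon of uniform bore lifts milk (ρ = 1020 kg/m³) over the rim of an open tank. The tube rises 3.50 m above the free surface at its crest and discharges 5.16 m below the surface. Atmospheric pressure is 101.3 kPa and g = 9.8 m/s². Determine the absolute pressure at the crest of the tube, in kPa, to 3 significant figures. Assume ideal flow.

The outlet speed comes from Torricelli: v = √(2g·5.16) = 10.1 m/s.
With constant cross-section the crest speed equals v; applying Bernoulli from the surface up to the crest, P_top = P_atm − ½ρv² − ρg·h_top.
P_top = 101300 − ½·1020·10.1² − 1020·9.8·3.50 = 14700 Pa.

P_top = 14.7 kPa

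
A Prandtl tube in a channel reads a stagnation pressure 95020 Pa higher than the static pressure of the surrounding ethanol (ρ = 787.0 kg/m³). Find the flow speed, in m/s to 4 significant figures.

15.54 m/s

The dynamic pressure equals the rise in static pressure at the stagnation point: ΔP = ½ρv².
v = √(2ΔP/ρ) = √(2·95020/787.0) = 15.54 m/s.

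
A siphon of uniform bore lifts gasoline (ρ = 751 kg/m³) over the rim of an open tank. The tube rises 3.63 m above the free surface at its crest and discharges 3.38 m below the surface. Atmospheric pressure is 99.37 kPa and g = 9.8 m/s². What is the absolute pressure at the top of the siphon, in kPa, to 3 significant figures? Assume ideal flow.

The outlet speed comes from Torricelli: v = √(2g·3.38) = 8.14 m/s.
With constant cross-section the crest speed equals v; applying Bernoulli from the surface up to the crest, P_top = P_atm − ½ρv² − ρg·h_top.
P_top = 99370 − ½·751·8.14² − 751·9.8·3.63 = 47800 Pa.

47.8 kPa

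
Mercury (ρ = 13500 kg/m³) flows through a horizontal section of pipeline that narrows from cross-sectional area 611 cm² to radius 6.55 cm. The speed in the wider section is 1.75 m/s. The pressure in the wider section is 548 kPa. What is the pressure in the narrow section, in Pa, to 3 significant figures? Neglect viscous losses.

The volume flow rate is constant, so v₂ = (A₁/A₂)v₁ = (611/135)·1.75 = 7.93 m/s.
Bernoulli (h₁ = h₂): P₁ − P₂ = ½ρ(v₂² − v₁²).
P₂ = P₁ − ½ρ(v₂² − v₁²) = 548000 − ½·13500·(7.93² − 1.75²) = 548000 − 404000 = 144000 Pa.

P₂ ≈ 144000 Pa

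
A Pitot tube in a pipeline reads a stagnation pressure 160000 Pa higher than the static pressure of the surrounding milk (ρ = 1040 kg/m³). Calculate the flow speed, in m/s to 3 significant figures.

v ≈ 17.5 m/s

At the stagnation point the flow is brought to rest, so Bernoulli gives P_stag − P_static = ½ρv².
v = √(2ΔP/ρ) = √(2·160000/1040) = 17.5 m/s.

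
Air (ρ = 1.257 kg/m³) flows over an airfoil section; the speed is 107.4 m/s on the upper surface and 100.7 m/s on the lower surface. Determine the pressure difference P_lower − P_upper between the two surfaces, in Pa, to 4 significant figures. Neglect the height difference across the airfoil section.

ΔP ≈ 876.3 Pa

With negligible Δh, P + ½ρv² is constant, so P_low − P_up = ½ρ(v_up² − v_low²).
ΔP = ½·1.257·(107.4² − 100.7²) = 876.3 Pa.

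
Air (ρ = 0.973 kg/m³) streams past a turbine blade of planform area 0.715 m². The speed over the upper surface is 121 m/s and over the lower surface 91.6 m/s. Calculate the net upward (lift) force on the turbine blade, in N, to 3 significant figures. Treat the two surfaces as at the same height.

With equal heights on the two surfaces, Bernoulli gives P_lower − P_upper = ½ρ(v_upper² − v_lower²).
ΔP = ½·0.973·(121² − 91.6²) = 3040 Pa.
Lift = ΔP · A = 3040 × 0.715 = 2170 N.

F ≈ 2170 N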